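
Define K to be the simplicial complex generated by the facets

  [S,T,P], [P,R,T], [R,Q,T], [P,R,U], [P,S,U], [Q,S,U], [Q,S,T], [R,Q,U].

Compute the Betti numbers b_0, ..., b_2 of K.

Order the vertices as P < Q < R < S < T < U. Listing each simplex with vertices in this order, K has dimension 2 with simplices:

  0-simplices (6): P, Q, R, S, T, U
  1-simplices (12): PR, PS, PT, PU, QR, QS, QT, QU, RT, RU, ST, SU
  2-simplices (8): PRT, PRU, PST, PSU, QRT, QRU, QST, QSU

so the chain groups are C_0 ≅ Z^6, C_1 ≅ Z^12, C_2 ≅ Z^8.

Boundary ∂_1: C_1 → C_0 maps an edge to its endpoints' difference, ∂[p,q] = q − p.
As a 6×12 matrix over Z this has rank 5, with invariant factors (1,1,1,1,1).

∂_2: C_2 → C_1 maps a triangle to the signed sum of its edges. For instance
  ∂PSU = SU − PU + PS,
  ∂QSU = SU − QU + QS.
The resulting 12×8 matrix has rank 7, and its Smith normal form has invariant factors (1,1,1,1,1,1,1).

From H_k ≅ ker(∂_k) / im(∂_{k+1}) we obtain:

  H_0: rank C_0 − rank ∂_1 = 6 − 5 = 1, and the invariant factors of ∂_1 are all 1, so H_0 ≅ Z.
  H_1: rank ker ∂_1 − rank ∂_2 = (12 − 5) − 7 = 0, and the invariant factors of ∂_2 are all 1, so H_1 ≅ 0.
  H_2: rank ker ∂_2 − rank ∂_3 = (8 − 7) − 0 = 1, and there is no ∂_3, so H_2 ≅ Z.

As a check, the Euler characteristic is 6 − 12 + 8 = 2, which agrees with 1 − 0 + 1 = 2.
(K is a triangulation of the 2-sphere S^2.)

Hence the Betti numbers are b_0 = 1, b_1 = 0, b_2 = 1.

b_0 = 1, b_1 = 0, b_2 = 1.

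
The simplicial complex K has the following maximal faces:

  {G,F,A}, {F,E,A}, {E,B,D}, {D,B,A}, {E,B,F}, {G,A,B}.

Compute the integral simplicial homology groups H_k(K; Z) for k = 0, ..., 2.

Take the total order A < B < D < E < F < G on the vertex set. Then K (dimension 2) consists of the simplices:

  0-simplices (6): A, B, D, E, F, G
  1-simplices (12): AB, AD, AE, AF, AG, BD, BE, BF, BG, DE, EF, FG
  2-simplices (6): ABD, ABG, AEF, AFG, BDE, BEF

Hence C_0 ≅ Z^6, C_1 ≅ Z^12, C_2 ≅ Z^6.

The boundary map ∂_1: C_1 → C_0 maps an edge to its endpoints' difference, ∂[p,q] = q − p.
The resulting 6×12 matrix has rank 5, and its Smith normal form has invariant factors (1,1,1,1,1).

∂_2: C_2 → C_1 sends each 2-simplex [p,q,r] to [q,r] − [p,r] + [p,q]. For instance
  ∂ABD = BD − AD + AB,
  ∂AFG = FG − AG + AF.
This gives a 12×6 integer matrix of rank 6; reducing to Smith normal form yields diagonal entries (1,1,1,1,1,1).

Computing H_k = (kernel of ∂_k) / (image of ∂_{k+1}):

  H_0: rank C_0 − rank ∂_1 = 6 − 5 = 1, and the invariant factors of ∂_1 are all 1, so H_0 = Z.
  H_1: rank ker ∂_1 − rank ∂_2 = (12 − 5) − 6 = 1, and the invariant factors of ∂_2 are all 1, so H_1 = Z.
  H_2: rank ker ∂_2 − rank ∂_3 = (6 − 6) − 0 = 0, and there is no ∂_3, so H_2 = 0.

As a check, the Euler characteristic is 6 − 12 + 6 = 0, which agrees with 1 − 1 + 0 = 0.

H_0 ≅ Z,  H_1 ≅ Z,  H_2 = 0.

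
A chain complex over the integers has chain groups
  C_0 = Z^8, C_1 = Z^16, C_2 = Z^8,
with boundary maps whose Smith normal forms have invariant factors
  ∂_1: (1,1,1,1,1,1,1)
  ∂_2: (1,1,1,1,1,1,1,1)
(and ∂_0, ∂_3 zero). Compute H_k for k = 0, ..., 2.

H_0 ≅ Z,  H_1 ≅ Z,  H_2 = 0.

H_0: b_0 = 8 − 0 − 7 = 1; torsion from ∂_1 factors > 1: none. So H_0 ≅ Z.
H_1: b_1 = 16 − 7 − 8 = 1; torsion from ∂_2 factors > 1: none. So H_1 ≅ Z.
H_2: b_2 = 8 − 8 − 0 = 0; torsion from ∂_3 factors > 1: none. So H_2 ≅ 0.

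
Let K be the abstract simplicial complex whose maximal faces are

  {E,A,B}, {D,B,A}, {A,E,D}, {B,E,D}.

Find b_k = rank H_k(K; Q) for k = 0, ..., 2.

b_0 = 1, b_1 = 0, b_2 = 1.

K has 4 vertices, 6 edges, 4 triangles.
rank ∂_0 = 0, rank ∂_1 = 3 ⇒ b_0 = 4 − 0 − 3 = 1; all invariant factors of ∂_1 are 1 so no torsion. So H_0 = Z.
rank ∂_1 = 3, rank ∂_2 = 3 ⇒ b_1 = 6 − 3 − 3 = 0; all invariant factors of ∂_2 are 1 so no torsion. So H_1 = 0.
rank ∂_2 = 3, rank ∂_3 = 0 ⇒ b_2 = 4 − 3 − 0 = 1. So H_2 = Z.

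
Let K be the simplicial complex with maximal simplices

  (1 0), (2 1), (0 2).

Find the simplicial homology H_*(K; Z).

H_0 ≅ Z,  H_1 ≅ Z.

Fix the vertex order 0 < 1 < 2 and write every simplex with vertices in increasing order. Then dim K = 1 and the simplices of K are:

  0-simplices (3): [0], [1], [2]
  1-simplices (3): [0,1], [0,2], [1,2]

giving chain groups C_0 ≅ Z^3, C_1 ≅ Z^3.

Boundary ∂_1: C_1 → C_0 is given by ∂[p,q] = [q] − [p].
The 3×3 boundary matrix has rank 2 and Smith normal form diag(1,1).

Computing H_k = (kernel of ∂_k) / (image of ∂_{k+1}):

  H_0: rank C_0 − rank ∂_1 = 3 − 2 = 1, and the invariant factors of ∂_1 are all 1, so H_0 ≅ Z.
  H_1: rank ker ∂_1 − rank ∂_2 = (3 − 2) − 0 = 1, and there is no ∂_2, so H_1 ≅ Z.

(K is a triangulation of the circle S^1.)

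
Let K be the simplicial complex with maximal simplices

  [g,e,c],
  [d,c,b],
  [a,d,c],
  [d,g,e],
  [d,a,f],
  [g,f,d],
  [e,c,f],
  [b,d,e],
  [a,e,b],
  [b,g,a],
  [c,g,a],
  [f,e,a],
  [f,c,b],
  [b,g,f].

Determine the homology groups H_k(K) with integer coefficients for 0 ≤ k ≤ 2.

K has 7 vertices, 21 edges, 14 triangles.
rank ∂_0 = 0, rank ∂_1 = 6 ⇒ b_0 = 7 − 0 − 6 = 1; all invariant factors of ∂_1 are 1 so no torsion. So H_0 = Z.
rank ∂_1 = 6, rank ∂_2 = 13 ⇒ b_1 = 21 − 6 − 13 = 2; all invariant factors of ∂_2 are 1 so no torsion. So H_1 = Z^2.
rank ∂_2 = 13, rank ∂_3 = 0 ⇒ b_2 = 14 − 13 − 0 = 1. So H_2 = Z.

H_0 ≅ Z,  H_1 ≅ Z^2,  H_2 ≅ Z.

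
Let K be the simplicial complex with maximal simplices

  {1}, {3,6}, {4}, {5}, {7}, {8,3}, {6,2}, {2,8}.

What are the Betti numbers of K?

b_0 = 5, b_1 = 1.

Order the vertices as 1 < 2 < 3 < 4 < 5 < 6 < 7 < 8. Listing each simplex with vertices in this order, K has dimension 1 with simplices:

  0-simplices (8): [1], [2], [3], [4], [5], [6], [7], [8]
  1-simplices (4): [2,6], [2,8], [3,6], [3,8]

giving chain groups C_0 ≅ Z^8, C_1 ≅ Z^4.

∂_1: C_1 → C_0 sends each edge [p,q] (with p < q) to q − p. For instance
  ∂[3,6] = [6] − [3].
As a 8×4 matrix over Z this has rank 3, with invariant factors (1,1,1).

From H_k ≅ ker(∂_k) / im(∂_{k+1}) we obtain:

  H_0: rank C_0 − rank ∂_1 = 8 − 3 = 5, and the invariant factors of ∂_1 are all 1, so H_0 ≅ Z^5.
  H_1: rank ker ∂_1 − rank ∂_2 = (4 − 3) − 0 = 1, and there is no ∂_2, so H_1 ≅ Z.

As a check, the Euler characteristic is 8 − 4 = 4, which agrees with 5 − 1 = 4.

Hence the Betti numbers are b_0 = 5, b_1 = 1.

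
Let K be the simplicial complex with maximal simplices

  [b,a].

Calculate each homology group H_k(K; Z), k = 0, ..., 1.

K has 2 vertices, 1 edge.
rank ∂_0 = 0, rank ∂_1 = 1 ⇒ b_0 = 2 − 0 − 1 = 1; all invariant factors of ∂_1 are 1 so no torsion. So H_0 = Z.
rank ∂_1 = 1, rank ∂_2 = 0 ⇒ b_1 = 1 − 1 − 0 = 0. So H_1 = 0.

H_0 ≅ Z,  H_1 = 0.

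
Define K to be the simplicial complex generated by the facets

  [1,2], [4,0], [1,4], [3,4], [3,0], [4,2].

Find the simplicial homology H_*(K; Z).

H_0 = Z,  H_1 = Z^2.

Take the total order 0 < 1 < 2 < 3 < 4 on the vertex set. Then K (dimension 1) consists of the simplices:

  0-simplices (5): [0], [1], [2], [3], [4]
  1-simplices (6): [0,3], [0,4], [1,2], [1,4], [2,4], [3,4]

Hence C_0 ≅ Z^5, C_1 ≅ Z^6.

Boundary ∂_1: C_1 → C_0 is given by ∂[p,q] = [q] − [p].
The resulting 5×6 matrix has rank 4, and its Smith normal form has invariant factors (1,1,1,1).

Reading off H_k = ker ∂_k / im ∂_{k+1}:

  H_0: rank C_0 − rank ∂_1 = 5 − 4 = 1, and the invariant factors of ∂_1 are all 1, so H_0 = Z.
  H_1: rank ker ∂_1 − rank ∂_2 = (6 − 4) − 0 = 2, and there is no ∂_2, so H_1 = Z^2.

As a check, the Euler characteristic is 5 − 6 = -1, which agrees with 1 − 2 = -1.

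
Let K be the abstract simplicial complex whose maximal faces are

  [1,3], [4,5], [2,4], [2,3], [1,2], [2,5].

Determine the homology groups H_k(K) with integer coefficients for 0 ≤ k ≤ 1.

Order the vertices as 1 < 2 < 3 < 4 < 5. Listing each simplex with vertices in this order, K has dimension 1 with simplices:

  0-simplices (5): [1], [2], [3], [4], [5]
  1-simplices (6): [1,2], [1,3], [2,3], [2,4], [2,5], [4,5]

so the chain groups are C_0 ≅ Z^5, C_1 ≅ Z^6.

∂_1: C_1 → C_0 is given by ∂[p,q] = [q] − [p]. For instance
  ∂[4,5] = [5] − [4].
This gives a 5×6 integer matrix of rank 4; reducing to Smith normal form yields diagonal entries (1,1,1,1).

Now H_k = ker ∂_k / im ∂_{k+1}, so:

  H_0: rank C_0 − rank ∂_1 = 5 − 4 = 1, and the invariant factors of ∂_1 are all 1, so H_0 ≅ Z.
  H_1: rank ker ∂_1 − rank ∂_2 = (6 − 4) − 0 = 2, and there is no ∂_2, so H_1 ≅ Z^2.

As a check, the Euler characteristic is 5 − 6 = -1, which agrees with 1 − 2 = -1.

H_0 ≅ Z,  H_1 ≅ Z^2.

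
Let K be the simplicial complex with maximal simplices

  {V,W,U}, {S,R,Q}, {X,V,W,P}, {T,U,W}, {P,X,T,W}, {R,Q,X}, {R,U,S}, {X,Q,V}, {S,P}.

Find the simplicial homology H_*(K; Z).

H_0 = Z,  H_1 = Z^2,  H_2 = 0,  H_3 = 0.

Order the vertices as P < Q < R < S < T < U < V < W < X. Listing each simplex with vertices in this order, K has dimension 3 with simplices:

  0-simplices (9): P, Q, R, S, T, U, V, W, X
  1-simplices (21): PS, PT, PV, PW, PX, QR, QS, QV, QX, RS, RU, RX, SU, TU, TW, TX, UV, UW, VW, VX, WX
  2-simplices (13): PTW, PTX, PVW, PVX, PWX, QRS, QRX, QVX, RSU, TUW, TWX, UVW, VWX
  3-simplices (2): PTWX, PVWX

Hence C_0 ≅ Z^9, C_1 ≅ Z^21, C_2 ≅ Z^13, C_3 ≅ Z^2.

Boundary ∂_1: C_1 → C_0 is given by ∂[p,q] = [q] − [p].
The resulting 9×21 matrix has rank 8, and its Smith normal form has invariant factors (1,1,1,1,1,1,1,1).

Boundary ∂_2: C_2 → C_1 acts by ∂[p,q,r] = [q,r] − [p,r] + [p,q]. For instance
  ∂QRX = RX − QX + QR,
  ∂PVX = VX − PX + PV.
As a 21×13 matrix over Z this has rank 11, with invariant factors (1,1,1,1,1,1,1,1,1,1,1).

The boundary map ∂_3: C_3 → C_2 sends each 3-simplex σ to the alternating sum Σ_i (−1)^i (σ with its i-th vertex removed). For instance
  ∂PTWX = TWX − PWX + PTX − PTW,
  ∂PVWX = VWX − PWX + PVX − PVW.
As a 13×2 matrix over Z this has rank 2, with invariant factors (1,1).

Reading off H_k = ker ∂_k / im ∂_{k+1}:

  H_0: rank C_0 − rank ∂_1 = 9 − 8 = 1, and the invariant factors of ∂_1 are all 1, so H_0 = Z.
  H_1: rank ker ∂_1 − rank ∂_2 = (21 − 8) − 11 = 2, and the invariant factors of ∂_2 are all 1, so H_1 = Z^2.
  H_2: rank ker ∂_2 − rank ∂_3 = (13 − 11) − 2 = 0, and the invariant factors of ∂_3 are all 1, so H_2 = 0.
  H_3: rank ker ∂_3 − rank ∂_4 = (2 − 2) − 0 = 0, and there is no ∂_4, so H_3 = 0.

As a check, the Euler characteristic is 9 − 21 + 13 − 2 = -1, which agrees with 1 − 2 + 0 − 0 = -1.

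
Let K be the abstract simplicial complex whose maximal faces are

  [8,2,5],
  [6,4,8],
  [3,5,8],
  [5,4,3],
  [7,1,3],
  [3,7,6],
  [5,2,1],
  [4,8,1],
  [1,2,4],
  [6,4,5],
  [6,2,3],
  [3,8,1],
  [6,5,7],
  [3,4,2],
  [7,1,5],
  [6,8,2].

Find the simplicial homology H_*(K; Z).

Order the vertices as 1 < 2 < 3 < 4 < 5 < 6 < 7 < 8. Listing each simplex with vertices in this order, K has dimension 2 with simplices:

  0-simplices (8): [1], [2], [3], [4], [5], [6], [7], [8]
  1-simplices (24): (24 of them)
  2-simplices (16): [1,2,4], [1,2,5], [1,3,7], [1,3,8], [1,4,8], [1,5,7], [2,3,4], [2,3,6], [2,5,8], [2,6,8], [3,4,5], [3,5,8], [3,6,7], [4,5,6], [4,6,8], [5,6,7]

so the chain groups are C_0 ≅ Z^8, C_1 ≅ Z^24, C_2 ≅ Z^16.

The boundary map ∂_1: C_1 → C_0 sends each edge [p,q] (with p < q) to q − p.
As a 8×24 matrix over Z this has rank 7, with invariant factors (1,1,1,1,1,1,1).

Boundary ∂_2: C_2 → C_1 acts by ∂[p,q,r] = [q,r] − [p,r] + [p,q]. For instance
  ∂[3,4,5] = [4,5] − [3,5] + [3,4],
  ∂[3,6,7] = [6,7] − [3,7] + [3,6].
The resulting 24×16 matrix has rank 15, and its Smith normal form has invariant factors (1,1,1,1,1,1,1,1,1,1,1,1,1,1,1).

Computing H_k = (kernel of ∂_k) / (image of ∂_{k+1}):

  H_0: rank C_0 − rank ∂_1 = 8 − 7 = 1, and the invariant factors of ∂_1 are all 1, so H_0 ≅ Z.
  H_1: rank ker ∂_1 − rank ∂_2 = (24 − 7) − 15 = 2, and the invariant factors of ∂_2 are all 1, so H_1 ≅ Z^2.
  H_2: rank ker ∂_2 − rank ∂_3 = (16 − 15) − 0 = 1, and there is no ∂_3, so H_2 ≅ Z.

As a check, the Euler characteristic is 8 − 24 + 16 = 0, which agrees with 1 − 2 + 1 = 0.

H_0 ≅ Z,  H_1 ≅ Z^2,  H_2 ≅ Z.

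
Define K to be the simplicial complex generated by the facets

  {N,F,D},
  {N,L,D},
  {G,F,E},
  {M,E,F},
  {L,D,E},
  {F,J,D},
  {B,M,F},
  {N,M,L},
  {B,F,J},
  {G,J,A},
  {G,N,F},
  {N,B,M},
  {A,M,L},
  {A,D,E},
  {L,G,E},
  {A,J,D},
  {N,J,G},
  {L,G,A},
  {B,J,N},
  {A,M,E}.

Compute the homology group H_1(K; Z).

K has 10 vertices, 30 edges, 20 triangles.
rank ∂_1 = 9, rank ∂_2 = 20 ⇒ b_1 = 30 − 9 − 20 = 1; ∂_2 has invariant factor(s) [2] giving torsion. So H_1 = Z ⊕ Z/2.

H_1 ≅ Z ⊕ Z/2.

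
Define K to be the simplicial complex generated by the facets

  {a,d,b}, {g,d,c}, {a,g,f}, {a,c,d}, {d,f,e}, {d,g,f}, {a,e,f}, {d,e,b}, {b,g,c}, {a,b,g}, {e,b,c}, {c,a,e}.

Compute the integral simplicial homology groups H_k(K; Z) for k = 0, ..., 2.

We work with the vertex ordering a < b < c < d < e < f < g. The simplices of K, each written with vertices in increasing order, are:

  0-simplices (7): a, b, c, d, e, f, g
  1-simplices (18): ab, ac, ad, ae, af, ag, bc, bd, be, bg, cd, ce, cg, de, df, dg, ef, fg
  2-simplices (12): abd, abg, acd, ace, aef, afg, bce, bcg, bde, cdg, def, dfg

so the chain groups are C_0 ≅ Z^7, C_1 ≅ Z^18, C_2 ≅ Z^12.

Boundary ∂_1: C_1 → C_0 maps an edge to its endpoints' difference, ∂[p,q] = q − p.
This gives a 7×18 integer matrix of rank 6; reducing to Smith normal form yields diagonal entries (1,1,1,1,1,1).

Boundary ∂_2: C_2 → C_1 sends each 2-simplex [p,q,r] to [q,r] − [p,r] + [p,q]. For instance
  ∂abg = bg − ag + ab,
  ∂bce = ce − be + bc.
The resulting 18×12 matrix has rank 12, and its Smith normal form has invariant factors (1,1,1,1,1,1,1,1,1,1,1,2).

Now H_k = ker ∂_k / im ∂_{k+1}, so:

  H_0: rank C_0 − rank ∂_1 = 7 − 6 = 1, and the invariant factors of ∂_1 are all 1, so H_0 ≅ Z.
  H_1: rank ker ∂_1 − rank ∂_2 = (18 − 6) − 12 = 0, and ∂_2 has invariant factor 2 > 1, so H_1 ≅ Z_2.
  H_2: rank ker ∂_2 − rank ∂_3 = (12 − 12) − 0 = 0, and there is no ∂_3, so H_2 ≅ 0.

(K is a triangulation of the real projective plane RP^2.)

H_0 = Z,  H_1 = Z_2,  H_2 = 0.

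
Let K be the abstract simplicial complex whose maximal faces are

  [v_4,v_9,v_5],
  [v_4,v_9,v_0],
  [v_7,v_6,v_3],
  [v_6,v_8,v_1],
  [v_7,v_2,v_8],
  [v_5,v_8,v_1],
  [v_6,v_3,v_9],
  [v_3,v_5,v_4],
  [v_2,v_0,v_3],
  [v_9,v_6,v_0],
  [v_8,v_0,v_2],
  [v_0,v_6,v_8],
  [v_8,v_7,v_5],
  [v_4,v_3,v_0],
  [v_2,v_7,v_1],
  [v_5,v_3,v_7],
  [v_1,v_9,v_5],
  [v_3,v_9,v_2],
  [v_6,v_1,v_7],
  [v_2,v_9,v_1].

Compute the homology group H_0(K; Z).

Order the vertices as v_0 < v_1 < v_2 < v_3 < v_4 < v_5 < v_6 < v_7 < v_8 < v_9. Listing each simplex with vertices in this order, K has dimension 2 with simplices:

  0-simplices (10): [v_0], [v_1], [v_2], [v_3], [v_4], [v_5], [v_6], [v_7], [v_8], [v_9]
  1-simplices (30): (30 of them)
  2-simplices (20): (20 of them)

so the chain groups are C_0 ≅ Z^10, C_1 ≅ Z^30, C_2 ≅ Z^20.

The boundary map ∂_1: C_1 → C_0 is given by ∂[p,q] = [q] − [p].
As a 10×30 matrix over Z this has rank 9, with invariant factors (1,1,1,1,1,1,1,1,1).

Boundary ∂_2: C_2 → C_1 acts by ∂[p,q,r] = [q,r] − [p,r] + [p,q]. For instance
  ∂[v_1,v_5,v_8] = [v_5,v_8] − [v_1,v_8] + [v_1,v_5],
  ∂[v_2,v_7,v_8] = [v_7,v_8] − [v_2,v_8] + [v_2,v_7].
As a 30×20 matrix over Z this has rank 20, with invariant factors (1,1,1,1,1,1,1,1,1,1,1,1,1,1,1,1,1,1,1,2).

Reading off H_k = ker ∂_k / im ∂_{k+1}:

  H_0: rank C_0 − rank ∂_1 = 10 − 9 = 1, and the invariant factors of ∂_1 are all 1, so H_0 ≅ Z.

H_0 ≅ Z.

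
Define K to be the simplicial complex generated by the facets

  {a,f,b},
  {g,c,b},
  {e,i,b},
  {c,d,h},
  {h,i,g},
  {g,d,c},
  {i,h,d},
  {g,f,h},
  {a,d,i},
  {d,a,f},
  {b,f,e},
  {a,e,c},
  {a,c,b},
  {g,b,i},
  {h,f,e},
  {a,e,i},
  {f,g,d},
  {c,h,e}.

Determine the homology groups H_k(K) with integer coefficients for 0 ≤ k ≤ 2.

We work with the vertex ordering a < b < c < d < e < f < g < h < i. The simplices of K, each written with vertices in increasing order, are:

  0-simplices (9): a, b, c, d, e, f, g, h, i
  1-simplices (27): ab, ac, ad, ae, af, ai, bc, be, bf, bg, bi, cd, ce, cg, ch, df, dg, dh, di, ef, eh, ei, fg, fh, gh, gi, hi
  2-simplices (18): abc, abf, ace, adf, adi, aei, bcg, bef, bei, bgi, cdg, cdh, ceh, dfg, dhi, efh, fgh, ghi

Hence C_0 ≅ Z^9, C_1 ≅ Z^27, C_2 ≅ Z^18.

Boundary ∂_1: C_1 → C_0 sends each edge [p,q] (with p < q) to q − p.
The resulting 9×27 matrix has rank 8, and its Smith normal form has invariant factors (1,1,1,1,1,1,1,1).

Boundary ∂_2: C_2 → C_1 sends each 2-simplex [p,q,r] to [q,r] − [p,r] + [p,q]. For instance
  ∂bef = ef − bf + be,
  ∂efh = fh − eh + ef.
The 27×18 boundary matrix has rank 18 and Smith normal form diag(1,1,1,1,1,1,1,1,1,1,1,1,1,1,1,1,1,2).

Reading off H_k = ker ∂_k / im ∂_{k+1}:

  H_0: rank C_0 − rank ∂_1 = 9 − 8 = 1, and the invariant factors of ∂_1 are all 1, so H_0 ≅ Z.
  H_1: rank ker ∂_1 − rank ∂_2 = (27 − 8) − 18 = 1, and ∂_2 has invariant factor 2 > 1, so H_1 ≅ Z ⊕ Z/2.
  H_2: rank ker ∂_2 − rank ∂_3 = (18 − 18) − 0 = 0, and there is no ∂_3, so H_2 ≅ 0.

H_0 ≅ Z,  H_1 ≅ Z ⊕ Z/2,  H_2 = 0.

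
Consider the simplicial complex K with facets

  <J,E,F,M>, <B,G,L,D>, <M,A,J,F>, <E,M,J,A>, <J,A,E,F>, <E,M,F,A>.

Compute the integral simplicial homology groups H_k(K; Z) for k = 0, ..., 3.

H_0 ≅ Z^2,  H_1 = 0,  H_2 = 0,  H_3 ≅ Z.

Take the total order A < B < D < E < F < G < J < L < M on the vertex set. Then K (dimension 3) consists of the simplices:

  0-simplices (9): A, B, D, E, F, G, J, L, M
  1-simplices (16): AE, AF, AJ, AM, BD, BG, BL, DG, DL, EF, EJ, EM, FJ, FM, GL, JM
  2-simplices (14): AEF, AEJ, AEM, AFJ, AFM, AJM, BDG, BDL, BGL, DGL, EFJ, EFM, EJM, FJM
  3-simplices (6): AEFJ, AEFM, AEJM, AFJM, BDGL, EFJM

giving chain groups C_0 ≅ Z^9, C_1 ≅ Z^16, C_2 ≅ Z^14, C_3 ≅ Z^6.

∂_1: C_1 → C_0 maps an edge to its endpoints' difference, ∂[p,q] = q − p. For instance
  ∂BL = L − B.
The 9×16 boundary matrix has rank 7 and Smith normal form diag(1,1,1,1,1,1,1).

Boundary ∂_2: C_2 → C_1 sends each 2-simplex [p,q,r] to [q,r] − [p,r] + [p,q]. For instance
  ∂AEJ = EJ − AJ + AE,
  ∂AEF = EF − AF + AE.
This gives a 16×14 integer matrix of rank 9; reducing to Smith normal form yields diagonal entries (1,1,1,1,1,1,1,1,1).

The boundary map ∂_3: C_3 → C_2 sends each 3-simplex σ to the alternating sum Σ_i (−1)^i (σ with its i-th vertex removed). For instance
  ∂AEJM = EJM − AJM + AEM − AEJ,
  ∂BDGL = DGL − BGL + BDL − BDG.
The resulting 14×6 matrix has rank 5, and its Smith normal form has invariant factors (1,1,1,1,1).

Now H_k = ker ∂_k / im ∂_{k+1}, so:

  H_0: rank C_0 − rank ∂_1 = 9 − 7 = 2, and the invariant factors of ∂_1 are all 1, so H_0 ≅ Z^2.
  H_1: rank ker ∂_1 − rank ∂_2 = (16 − 7) − 9 = 0, and the invariant factors of ∂_2 are all 1, so H_1 ≅ 0.
  H_2: rank ker ∂_2 − rank ∂_3 = (14 − 9) − 5 = 0, and the invariant factors of ∂_3 are all 1, so H_2 ≅ 0.
  H_3: rank ker ∂_3 − rank ∂_4 = (6 − 5) − 0 = 1, and there is no ∂_4, so H_3 ≅ Z.

(K is a triangulation of the disjoint union of the 3-sphere S^3 and the 3-simplex.)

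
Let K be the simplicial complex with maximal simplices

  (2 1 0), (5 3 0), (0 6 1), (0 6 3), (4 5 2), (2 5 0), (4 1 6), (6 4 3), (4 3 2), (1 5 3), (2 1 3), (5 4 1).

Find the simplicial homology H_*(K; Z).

Order the vertices as 0 < 1 < 2 < 3 < 4 < 5 < 6. Listing each simplex with vertices in this order, K has dimension 2 with simplices:

  0-simplices (7): [0], [1], [2], [3], [4], [5], [6]
  1-simplices (18): [0,1], [0,2], [0,3], [0,5], [0,6], [1,2], [1,3], [1,4], [1,5], [1,6], [2,3], [2,4], [2,5], [3,4], [3,5], [3,6], [4,5], [4,6]
  2-simplices (12): [0,1,2], [0,1,6], [0,2,5], [0,3,5], [0,3,6], [1,2,3], [1,3,5], [1,4,5], [1,4,6], [2,3,4], [2,4,5], [3,4,6]

giving chain groups C_0 ≅ Z^7, C_1 ≅ Z^18, C_2 ≅ Z^12.

The boundary map ∂_1: C_1 → C_0 maps an edge to its endpoints' difference, ∂[p,q] = q − p.
As a 7×18 matrix over Z this has rank 6, with invariant factors (1,1,1,1,1,1).

∂_2: C_2 → C_1 sends each 2-simplex [p,q,r] to [q,r] − [p,r] + [p,q]. For instance
  ∂[2,3,4] = [3,4] − [2,4] + [2,3],
  ∂[1,4,6] = [4,6] − [1,6] + [1,4].
The resulting 18×12 matrix has rank 12, and its Smith normal form has invariant factors (1,1,1,1,1,1,1,1,1,1,1,2).

Computing H_k = (kernel of ∂_k) / (image of ∂_{k+1}):

  H_0: rank C_0 − rank ∂_1 = 7 − 6 = 1, and the invariant factors of ∂_1 are all 1, so H_0 ≅ Z.
  H_1: rank ker ∂_1 − rank ∂_2 = (18 − 6) − 12 = 0, and ∂_2 has invariant factor 2 > 1, so H_1 ≅ Z/2.
  H_2: rank ker ∂_2 − rank ∂_3 = (12 − 12) − 0 = 0, and there is no ∂_3, so H_2 ≅ 0.

As a check, the Euler characteristic is 7 − 18 + 12 = 1, which agrees with 1 − 0 + 0 = 1.
(K is a triangulation of the real projective plane RP^2.)

H_0 ≅ Z,  H_1 ≅ Z/2,  H_2 = 0.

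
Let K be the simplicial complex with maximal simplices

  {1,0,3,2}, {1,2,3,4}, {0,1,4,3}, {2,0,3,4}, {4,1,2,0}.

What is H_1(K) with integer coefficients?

H_1 ≅ 0.

Take the total order 0 < 1 < 2 < 3 < 4 on the vertex set. Then K (dimension 3) consists of the simplices:

  0-simplices (5): [0], [1], [2], [3], [4]
  1-simplices (10): [0,1], [0,2], [0,3], [0,4], [1,2], [1,3], [1,4], [2,3], [2,4], [3,4]
  2-simplices (10): [0,1,2], [0,1,3], [0,1,4], [0,2,3], [0,2,4], [0,3,4], [1,2,3], [1,2,4], [1,3,4], [2,3,4]
  3-simplices (5): [0,1,2,3], [0,1,2,4], [0,1,3,4], [0,2,3,4], [1,2,3,4]

giving chain groups C_0 ≅ Z^5, C_1 ≅ Z^10, C_2 ≅ Z^10, C_3 ≅ Z^5.

Boundary ∂_1: C_1 → C_0 maps an edge to its endpoints' difference, ∂[p,q] = q − p. For instance
  ∂[0,4] = [4] − [0].
The 5×10 boundary matrix has rank 4 and Smith normal form diag(1,1,1,1).

The boundary map ∂_2: C_2 → C_1 acts by ∂[p,q,r] = [q,r] − [p,r] + [p,q]. For instance
  ∂[1,3,4] = [3,4] − [1,4] + [1,3],
  ∂[0,1,4] = [1,4] − [0,4] + [0,1].
As a 10×10 matrix over Z this has rank 6, with invariant factors (1,1,1,1,1,1).

∂_3: C_3 → C_2 sends each 3-simplex σ to the alternating sum Σ_i (−1)^i (σ with its i-th vertex removed). For instance
  ∂[0,1,2,3] = [1,2,3] − [0,2,3] + [0,1,3] − [0,1,2],
  ∂[0,1,3,4] = [1,3,4] − [0,3,4] + [0,1,4] − [0,1,3].
As a 10×5 matrix over Z this has rank 4, with invariant factors (1,1,1,1).

Now H_k = ker ∂_k / im ∂_{k+1}, so:

  H_1: rank ker ∂_1 − rank ∂_2 = (10 − 4) − 6 = 0, and the invariant factors of ∂_2 are all 1, so H_1 = 0.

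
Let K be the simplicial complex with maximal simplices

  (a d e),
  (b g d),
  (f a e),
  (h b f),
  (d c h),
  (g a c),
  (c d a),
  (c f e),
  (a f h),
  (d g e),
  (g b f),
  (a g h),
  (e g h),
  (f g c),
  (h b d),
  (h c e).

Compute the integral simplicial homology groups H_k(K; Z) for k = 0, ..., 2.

Take the total order a < b < c < d < e < f < g < h on the vertex set. Then K (dimension 2) consists of the simplices:

  0-simplices (8): a, b, c, d, e, f, g, h
  1-simplices (24): ac, ad, ae, af, ag, ah, bd, bf, bg, bh, cd, ce, cf, cg, ch, de, dg, dh, ef, eg, eh, fg, fh, gh
  2-simplices (16): acd, acg, ade, aef, afh, agh, bdg, bdh, bfg, bfh, cdh, cef, ceh, cfg, deg, egh

so the chain groups are C_0 ≅ Z^8, C_1 ≅ Z^24, C_2 ≅ Z^16.

∂_1: C_1 → C_0 sends each edge [p,q] (with p < q) to q − p.
The resulting 8×24 matrix has rank 7, and its Smith normal form has invariant factors (1,1,1,1,1,1,1).

Boundary ∂_2: C_2 → C_1 maps a triangle to the signed sum of its edges. For instance
  ∂bfg = fg − bg + bf,
  ∂cdh = dh − ch + cd.
This gives a 24×16 integer matrix of rank 15; reducing to Smith normal form yields diagonal entries (1,1,1,1,1,1,1,1,1,1,1,1,1,1,1).

Reading off H_k = ker ∂_k / im ∂_{k+1}:

  H_0: rank C_0 − rank ∂_1 = 8 − 7 = 1, and the invariant factors of ∂_1 are all 1, so H_0 ≅ Z.
  H_1: rank ker ∂_1 − rank ∂_2 = (24 − 7) − 15 = 2, and the invariant factors of ∂_2 are all 1, so H_1 ≅ Z^2.
  H_2: rank ker ∂_2 − rank ∂_3 = (16 − 15) − 0 = 1, and there is no ∂_3, so H_2 ≅ Z.

(K is a triangulation of the torus T^2.)

H_0 ≅ Z,  H_1 ≅ Z^2,  H_2 ≅ Z.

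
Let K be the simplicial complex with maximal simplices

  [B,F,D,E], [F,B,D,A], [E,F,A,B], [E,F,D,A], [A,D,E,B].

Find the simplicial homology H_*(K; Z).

Take the total order A < B < D < E < F on the vertex set. Then K (dimension 3) consists of the simplices:

  0-simplices (5): A, B, D, E, F
  1-simplices (10): AB, AD, AE, AF, BD, BE, BF, DE, DF, EF
  2-simplices (10): ABD, ABE, ABF, ADE, ADF, AEF, BDE, BDF, BEF, DEF
  3-simplices (5): ABDE, ABDF, ABEF, ADEF, BDEF

Hence C_0 ≅ Z^5, C_1 ≅ Z^10, C_2 ≅ Z^10, C_3 ≅ Z^5.

∂_1: C_1 → C_0 is given by ∂[p,q] = [q] − [p].
As a 5×10 matrix over Z this has rank 4, with invariant factors (1,1,1,1).

The boundary map ∂_2: C_2 → C_1 sends each 2-simplex [p,q,r] to [q,r] − [p,r] + [p,q]. For instance
  ∂ADF = DF − AF + AD,
  ∂ABE = BE − AE + AB.
The resulting 10×10 matrix has rank 6, and its Smith normal form has invariant factors (1,1,1,1,1,1).

The boundary map ∂_3: C_3 → C_2 sends each 3-simplex σ to the alternating sum Σ_i (−1)^i (σ with its i-th vertex removed). For instance
  ∂ABEF = BEF − AEF + ABF − ABE,
  ∂BDEF = DEF − BEF + BDF − BDE.
This gives a 10×5 integer matrix of rank 4; reducing to Smith normal form yields diagonal entries (1,1,1,1).

Computing H_k = (kernel of ∂_k) / (image of ∂_{k+1}):

  H_0: rank C_0 − rank ∂_1 = 5 − 4 = 1, and the invariant factors of ∂_1 are all 1, so H_0 = Z.
  H_1: rank ker ∂_1 − rank ∂_2 = (10 − 4) − 6 = 0, and the invariant factors of ∂_2 are all 1, so H_1 = 0.
  H_2: rank ker ∂_2 − rank ∂_3 = (10 − 6) − 4 = 0, and the invariant factors of ∂_3 are all 1, so H_2 = 0.
  H_3: rank ker ∂_3 − rank ∂_4 = (5 − 4) − 0 = 1, and there is no ∂_4, so H_3 = Z.

(K is a triangulation of the 3-sphere S^3.)

H_0 ≅ Z,  H_1 = 0,  H_2 = 0,  H_3 ≅ Z.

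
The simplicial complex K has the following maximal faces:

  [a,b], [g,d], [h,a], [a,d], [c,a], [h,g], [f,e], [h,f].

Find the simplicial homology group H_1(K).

H_1 ≅ Z.

Order the vertices as a < b < c < d < e < f < g < h. Listing each simplex with vertices in this order, K has dimension 1 with simplices:

  0-simplices (8): a, b, c, d, e, f, g, h
  1-simplices (8): ab, ac, ad, ah, dg, ef, fh, gh

giving chain groups C_0 ≅ Z^8, C_1 ≅ Z^8.

The boundary map ∂_1: C_1 → C_0 is given by ∂[p,q] = [q] − [p]. For instance
  ∂dg = g − d.
The resulting 8×8 matrix has rank 7, and its Smith normal form has invariant factors (1,1,1,1,1,1,1).

Computing H_k = (kernel of ∂_k) / (image of ∂_{k+1}):

  H_1: rank ker ∂_1 − rank ∂_2 = (8 − 7) − 0 = 1, and there is no ∂_2, so H_1 ≅ Z.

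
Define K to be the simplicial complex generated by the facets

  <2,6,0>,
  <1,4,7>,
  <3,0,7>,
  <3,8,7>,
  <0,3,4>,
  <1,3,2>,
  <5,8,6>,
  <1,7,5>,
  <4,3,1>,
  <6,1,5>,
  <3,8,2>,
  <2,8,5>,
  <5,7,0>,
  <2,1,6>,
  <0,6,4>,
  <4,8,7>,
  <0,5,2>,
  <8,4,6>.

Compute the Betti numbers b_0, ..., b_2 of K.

Fix the vertex order 0 < 1 < 2 < 3 < 4 < 5 < 6 < 7 < 8 and write every simplex with vertices in increasing order. Then dim K = 2 and the simplices of K are:

  0-simplices (9): [0], [1], [2], [3], [4], [5], [6], [7], [8]
  1-simplices (27): (27 of them)
  2-simplices (18): [0,2,5], [0,2,6], [0,3,4], [0,3,7], [0,4,6], [0,5,7], [1,2,3], [1,2,6], [1,3,4], [1,4,7], [1,5,6], [1,5,7], [2,3,8], [2,5,8], [3,7,8], [4,6,8], [4,7,8], [5,6,8]

giving chain groups C_0 ≅ Z^9, C_1 ≅ Z^27, C_2 ≅ Z^18.

Boundary ∂_1: C_1 → C_0 maps an edge to its endpoints' difference, ∂[p,q] = q − p. For instance
  ∂[2,5] = [5] − [2].
The 9×27 boundary matrix has rank 8 and Smith normal form diag(1,1,1,1,1,1,1,1).

The boundary map ∂_2: C_2 → C_1 sends each 2-simplex [p,q,r] to [q,r] − [p,r] + [p,q]. For instance
  ∂[0,2,6] = [2,6] − [0,6] + [0,2],
  ∂[1,4,7] = [4,7] − [1,7] + [1,4].
The 27×18 boundary matrix has rank 18 and Smith normal form diag(1,1,1,1,1,1,1,1,1,1,1,1,1,1,1,1,1,2).

Now H_k = ker ∂_k / im ∂_{k+1}, so:

  H_0: rank C_0 − rank ∂_1 = 9 − 8 = 1, and the invariant factors of ∂_1 are all 1, so H_0 = Z.
  H_1: rank ker ∂_1 − rank ∂_2 = (27 − 8) − 18 = 1, and ∂_2 has invariant factor 2 > 1, so H_1 = Z ⊕ Z/2.
  H_2: rank ker ∂_2 − rank ∂_3 = (18 − 18) − 0 = 0, and there is no ∂_3, so H_2 = 0.

Hence the Betti numbers are b_0 = 1, b_1 = 1, b_2 = 0.

b_0 = 1, b_1 = 1, b_2 = 0.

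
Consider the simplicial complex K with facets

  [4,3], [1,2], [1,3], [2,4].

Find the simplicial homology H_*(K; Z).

We work with the vertex ordering 1 < 2 < 3 < 4. The simplices of K, each written with vertices in increasing order, are:

  0-simplices (4): [1], [2], [3], [4]
  1-simplices (4): [1,2], [1,3], [2,4], [3,4]

giving chain groups C_0 ≅ Z^4, C_1 ≅ Z^4.

Boundary ∂_1: C_1 → C_0 maps an edge to its endpoints' difference, ∂[p,q] = q − p. For instance
  ∂[1,2] = [2] − [1].
As a 4×4 matrix over Z this has rank 3, with invariant factors (1,1,1).

Reading off H_k = ker ∂_k / im ∂_{k+1}:

  H_0: rank C_0 − rank ∂_1 = 4 − 3 = 1, and the invariant factors of ∂_1 are all 1, so H_0 = Z.
  H_1: rank ker ∂_1 − rank ∂_2 = (4 − 3) − 0 = 1, and there is no ∂_2, so H_1 = Z.

As a check, the Euler characteristic is 4 − 4 = 0, which agrees with 1 − 1 = 0.

H_0 ≅ Z,  H_1 ≅ Z.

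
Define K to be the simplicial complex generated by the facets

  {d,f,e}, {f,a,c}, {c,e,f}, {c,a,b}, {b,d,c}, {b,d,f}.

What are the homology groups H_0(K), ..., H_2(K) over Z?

Fix the vertex order a < b < c < d < e < f and write every simplex with vertices in increasing order. Then dim K = 2 and the simplices of K are:

  0-simplices (6): a, b, c, d, e, f
  1-simplices (12): ab, ac, af, bc, bd, bf, cd, ce, cf, de, df, ef
  2-simplices (6): abc, acf, bcd, bdf, cef, def

giving chain groups C_0 ≅ Z^6, C_1 ≅ Z^12, C_2 ≅ Z^6.

The boundary map ∂_1: C_1 → C_0 is given by ∂[p,q] = [q] − [p]. For instance
  ∂cf = f − c.
This gives a 6×12 integer matrix of rank 5; reducing to Smith normal form yields diagonal entries (1,1,1,1,1).

The boundary map ∂_2: C_2 → C_1 acts by ∂[p,q,r] = [q,r] − [p,r] + [p,q]. For instance
  ∂bdf = df − bf + bd,
  ∂abc = bc − ac + ab.
The resulting 12×6 matrix has rank 6, and its Smith normal form has invariant factors (1,1,1,1,1,1).

Now H_k = ker ∂_k / im ∂_{k+1}, so:

  H_0: rank C_0 − rank ∂_1 = 6 − 5 = 1, and the invariant factors of ∂_1 are all 1, so H_0 = Z.
  H_1: rank ker ∂_1 − rank ∂_2 = (12 − 5) − 6 = 1, and the invariant factors of ∂_2 are all 1, so H_1 = Z.
  H_2: rank ker ∂_2 − rank ∂_3 = (6 − 6) − 0 = 0, and there is no ∂_3, so H_2 = 0.

H_0 ≅ Z,  H_1 ≅ Z,  H_2 = 0.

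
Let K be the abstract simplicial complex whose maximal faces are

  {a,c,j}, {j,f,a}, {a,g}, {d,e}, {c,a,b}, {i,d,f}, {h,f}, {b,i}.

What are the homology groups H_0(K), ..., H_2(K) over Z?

H_0 ≅ Z,  H_1 ≅ Z,  H_2 = 0.

Order the vertices as a < b < c < d < e < f < g < h < i < j. Listing each simplex with vertices in this order, K has dimension 2 with simplices:

  0-simplices (10): a, b, c, d, e, f, g, h, i, j
  1-simplices (14): ab, ac, af, ag, aj, bc, bi, cj, de, df, di, fh, fi, fj
  2-simplices (4): abc, acj, afj, dfi

Hence C_0 ≅ Z^10, C_1 ≅ Z^14, C_2 ≅ Z^4.

Boundary ∂_1: C_1 → C_0 sends each edge [p,q] (with p < q) to q − p. For instance
  ∂fj = j − f.
This gives a 10×14 integer matrix of rank 9; reducing to Smith normal form yields diagonal entries (1,1,1,1,1,1,1,1,1).

Boundary ∂_2: C_2 → C_1 acts by ∂[p,q,r] = [q,r] − [p,r] + [p,q]. For instance
  ∂afj = fj − aj + af,
  ∂dfi = fi − di + df.
As a 14×4 matrix over Z this has rank 4, with invariant factors (1,1,1,1).

From H_k ≅ ker(∂_k) / im(∂_{k+1}) we obtain:

  H_0: rank C_0 − rank ∂_1 = 10 − 9 = 1, and the invariant factors of ∂_1 are all 1, so H_0 = Z.
  H_1: rank ker ∂_1 − rank ∂_2 = (14 − 9) − 4 = 1, and the invariant factors of ∂_2 are all 1, so H_1 = Z.
  H_2: rank ker ∂_2 − rank ∂_3 = (4 − 4) − 0 = 0, and there is no ∂_3, so H_2 = 0.

As a check, the Euler characteristic is 10 − 14 + 4 = 0, which agrees with 1 − 1 + 0 = 0.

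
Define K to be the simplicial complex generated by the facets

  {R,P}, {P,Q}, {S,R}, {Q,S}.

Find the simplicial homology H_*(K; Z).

H_0 = Z,  H_1 = Z.

We work with the vertex ordering P < Q < R < S. The simplices of K, each written with vertices in increasing order, are:

  0-simplices (4): P, Q, R, S
  1-simplices (4): PQ, PR, QS, RS

giving chain groups C_0 ≅ Z^4, C_1 ≅ Z^4.

Boundary ∂_1: C_1 → C_0 maps an edge to its endpoints' difference, ∂[p,q] = q − p. For instance
  ∂RS = S − R.
The resulting 4×4 matrix has rank 3, and its Smith normal form has invariant factors (1,1,1).

Now H_k = ker ∂_k / im ∂_{k+1}, so:

  H_0: rank C_0 − rank ∂_1 = 4 − 3 = 1, and the invariant factors of ∂_1 are all 1, so H_0 = Z.
  H_1: rank ker ∂_1 − rank ∂_2 = (4 − 3) − 0 = 1, and there is no ∂_2, so H_1 = Z.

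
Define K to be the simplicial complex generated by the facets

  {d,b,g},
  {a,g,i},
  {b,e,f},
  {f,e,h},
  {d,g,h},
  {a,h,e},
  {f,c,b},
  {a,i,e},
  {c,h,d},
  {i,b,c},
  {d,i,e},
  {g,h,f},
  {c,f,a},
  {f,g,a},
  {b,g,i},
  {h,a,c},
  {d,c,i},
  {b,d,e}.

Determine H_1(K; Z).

H_1 = Z ⊕ Z/2Z.

Fix the vertex order a < b < c < d < e < f < g < h < i and write every simplex with vertices in increasing order. Then dim K = 2 and the simplices of K are:

  0-simplices (9): a, b, c, d, e, f, g, h, i
  1-simplices (27): ac, ae, af, ag, ah, ai, bc, bd, be, bf, bg, bi, cd, cf, ch, ci, de, dg, dh, di, ef, eh, ei, fg, fh, gh, gi
  2-simplices (18): acf, ach, aeh, aei, afg, agi, bcf, bci, bde, bdg, bef, bgi, cdh, cdi, dei, dgh, efh, fgh

so the chain groups are C_0 ≅ Z^9, C_1 ≅ Z^27, C_2 ≅ Z^18.

∂_1: C_1 → C_0 is given by ∂[p,q] = [q] − [p].
This gives a 9×27 integer matrix of rank 8; reducing to Smith normal form yields diagonal entries (1,1,1,1,1,1,1,1).

The boundary map ∂_2: C_2 → C_1 maps a triangle to the signed sum of its edges. For instance
  ∂bci = ci − bi + bc,
  ∂bgi = gi − bi + bg.
The resulting 27×18 matrix has rank 18, and its Smith normal form has invariant factors (1,1,1,1,1,1,1,1,1,1,1,1,1,1,1,1,1,2).

From H_k ≅ ker(∂_k) / im(∂_{k+1}) we obtain:

  H_1: rank ker ∂_1 − rank ∂_2 = (27 − 8) − 18 = 1, and ∂_2 has invariant factor 2 > 1, so H_1 ≅ Z ⊕ Z/2Z.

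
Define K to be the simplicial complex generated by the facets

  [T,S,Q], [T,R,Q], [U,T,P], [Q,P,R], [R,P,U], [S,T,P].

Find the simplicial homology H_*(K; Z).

H_0 ≅ Z,  H_1 ≅ Z,  H_2 = 0.

Fix the vertex order P < Q < R < S < T < U and write every simplex with vertices in increasing order. Then dim K = 2 and the simplices of K are:

  0-simplices (6): P, Q, R, S, T, U
  1-simplices (12): PQ, PR, PS, PT, PU, QR, QS, QT, RT, RU, ST, TU
  2-simplices (6): PQR, PRU, PST, PTU, QRT, QST

Hence C_0 ≅ Z^6, C_1 ≅ Z^12, C_2 ≅ Z^6.

∂_1: C_1 → C_0 sends each edge [p,q] (with p < q) to q − p. For instance
  ∂PT = T − P.
This gives a 6×12 integer matrix of rank 5; reducing to Smith normal form yields diagonal entries (1,1,1,1,1).

∂_2: C_2 → C_1 sends each 2-simplex [p,q,r] to [q,r] − [p,r] + [p,q]. For instance
  ∂QRT = RT − QT + QR,
  ∂PQR = QR − PR + PQ.
This gives a 12×6 integer matrix of rank 6; reducing to Smith normal form yields diagonal entries (1,1,1,1,1,1).

Computing H_k = (kernel of ∂_k) / (image of ∂_{k+1}):

  H_0: rank C_0 − rank ∂_1 = 6 − 5 = 1, and the invariant factors of ∂_1 are all 1, so H_0 = Z.
  H_1: rank ker ∂_1 − rank ∂_2 = (12 − 5) − 6 = 1, and the invariant factors of ∂_2 are all 1, so H_1 = Z.
  H_2: rank ker ∂_2 − rank ∂_3 = (6 − 6) − 0 = 0, and there is no ∂_3, so H_2 = 0.

(K is a triangulation of the cylinder S^1 x I.)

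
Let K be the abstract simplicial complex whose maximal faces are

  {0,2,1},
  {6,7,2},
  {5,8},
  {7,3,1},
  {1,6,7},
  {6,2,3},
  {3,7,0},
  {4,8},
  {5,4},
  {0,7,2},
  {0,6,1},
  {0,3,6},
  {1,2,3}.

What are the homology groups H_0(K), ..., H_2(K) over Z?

H_0 = Z^2,  H_1 = Z ⊕ Z_2,  H_2 = 0.

K has 9 vertices, 18 edges, 10 triangles.
rank ∂_0 = 0, rank ∂_1 = 7 ⇒ b_0 = 9 − 0 − 7 = 2; all invariant factors of ∂_1 are 1 so no torsion. So H_0 = Z^2.
rank ∂_1 = 7, rank ∂_2 = 10 ⇒ b_1 = 18 − 7 − 10 = 1; ∂_2 has invariant factor(s) [2] giving torsion. So H_1 = Z ⊕ Z_2.
rank ∂_2 = 10, rank ∂_3 = 0 ⇒ b_2 = 10 − 10 − 0 = 0. So H_2 = 0.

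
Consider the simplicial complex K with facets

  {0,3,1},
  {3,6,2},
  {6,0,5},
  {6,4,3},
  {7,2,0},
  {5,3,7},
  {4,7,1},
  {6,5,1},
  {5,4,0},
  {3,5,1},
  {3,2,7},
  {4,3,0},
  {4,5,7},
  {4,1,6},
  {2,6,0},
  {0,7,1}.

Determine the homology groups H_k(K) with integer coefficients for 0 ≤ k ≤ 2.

H_0 = Z,  H_1 = Z^2,  H_2 = Z.

Order the vertices as 0 < 1 < 2 < 3 < 4 < 5 < 6 < 7. Listing each simplex with vertices in this order, K has dimension 2 with simplices:

  0-simplices (8): [0], [1], [2], [3], [4], [5], [6], [7]
  1-simplices (24): (24 of them)
  2-simplices (16): [0,1,3], [0,1,7], [0,2,6], [0,2,7], [0,3,4], [0,4,5], [0,5,6], [1,3,5], [1,4,6], [1,4,7], [1,5,6], [2,3,6], [2,3,7], [3,4,6], [3,5,7], [4,5,7]

Hence C_0 ≅ Z^8, C_1 ≅ Z^24, C_2 ≅ Z^16.

Boundary ∂_1: C_1 → C_0 is given by ∂[p,q] = [q] − [p].
As a 8×24 matrix over Z this has rank 7, with invariant factors (1,1,1,1,1,1,1).

Boundary ∂_2: C_2 → C_1 maps a triangle to the signed sum of its edges. For instance
  ∂[0,5,6] = [5,6] − [0,6] + [0,5],
  ∂[1,5,6] = [5,6] − [1,6] + [1,5].
The resulting 24×16 matrix has rank 15, and its Smith normal form has invariant factors (1,1,1,1,1,1,1,1,1,1,1,1,1,1,1).

Reading off H_k = ker ∂_k / im ∂_{k+1}:

  H_0: rank C_0 − rank ∂_1 = 8 − 7 = 1, and the invariant factors of ∂_1 are all 1, so H_0 = Z.
  H_1: rank ker ∂_1 − rank ∂_2 = (24 − 7) − 15 = 2, and the invariant factors of ∂_2 are all 1, so H_1 = Z^2.
  H_2: rank ker ∂_2 − rank ∂_3 = (16 − 15) − 0 = 1, and there is no ∂_3, so H_2 = Z.

(K is a triangulation of the torus T^2.)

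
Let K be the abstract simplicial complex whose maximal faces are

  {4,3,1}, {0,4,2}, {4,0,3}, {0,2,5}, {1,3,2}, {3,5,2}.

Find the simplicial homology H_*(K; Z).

H_0 = Z,  H_1 = Z,  H_2 = 0.

Fix the vertex order 0 < 1 < 2 < 3 < 4 < 5 and write every simplex with vertices in increasing order. Then dim K = 2 and the simplices of K are:

  0-simplices (6): [0], [1], [2], [3], [4], [5]
  1-simplices (12): [0,2], [0,3], [0,4], [0,5], [1,2], [1,3], [1,4], [2,3], [2,4], [2,5], [3,4], [3,5]
  2-simplices (6): [0,2,4], [0,2,5], [0,3,4], [1,2,3], [1,3,4], [2,3,5]

giving chain groups C_0 ≅ Z^6, C_1 ≅ Z^12, C_2 ≅ Z^6.

∂_1: C_1 → C_0 sends each edge [p,q] (with p < q) to q − p. For instance
  ∂[1,2] = [2] − [1].
As a 6×12 matrix over Z this has rank 5, with invariant factors (1,1,1,1,1).

The boundary map ∂_2: C_2 → C_1 acts by ∂[p,q,r] = [q,r] − [p,r] + [p,q]. For instance
  ∂[1,2,3] = [2,3] − [1,3] + [1,2],
  ∂[1,3,4] = [3,4] − [1,4] + [1,3].
As a 12×6 matrix over Z this has rank 6, with invariant factors (1,1,1,1,1,1).

Now H_k = ker ∂_k / im ∂_{k+1}, so:

  H_0: rank C_0 − rank ∂_1 = 6 − 5 = 1, and the invariant factors of ∂_1 are all 1, so H_0 ≅ Z.
  H_1: rank ker ∂_1 − rank ∂_2 = (12 − 5) − 6 = 1, and the invariant factors of ∂_2 are all 1, so H_1 ≅ Z.
  H_2: rank ker ∂_2 − rank ∂_3 = (6 − 6) − 0 = 0, and there is no ∂_3, so H_2 ≅ 0.

As a check, the Euler characteristic is 6 − 12 + 6 = 0, which agrees with 1 − 1 + 0 = 0.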